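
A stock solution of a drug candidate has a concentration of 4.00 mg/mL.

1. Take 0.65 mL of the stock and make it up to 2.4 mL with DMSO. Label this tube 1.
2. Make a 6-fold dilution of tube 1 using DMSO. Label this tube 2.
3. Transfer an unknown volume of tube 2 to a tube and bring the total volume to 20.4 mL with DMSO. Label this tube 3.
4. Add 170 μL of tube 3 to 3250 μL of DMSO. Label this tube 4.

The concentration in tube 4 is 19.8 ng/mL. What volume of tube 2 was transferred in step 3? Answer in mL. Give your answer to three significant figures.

Step 1: 0.65 mL brought to 2.4 mL → factor 2.4/0.65 = 3.6923
Step 2: 6-fold → factor 6
Step 3: v brought to 20.4 mL → factor = 20.4 mL/v
Step 4: 170 μL + 3250 μL = 3420 μL total → factor 3420/170 = 20.118
Product of known-step factors = 445.68
Overall factor = 4.00 mg/mL / (19.8 ng/mL) = 2.0202 × 10^5
Step-3 factor = 2.0202 × 10^5 / 445.68 = 453.28
v = 20.4 mL / 453.28 = 0.0450 mL

0.0450 mL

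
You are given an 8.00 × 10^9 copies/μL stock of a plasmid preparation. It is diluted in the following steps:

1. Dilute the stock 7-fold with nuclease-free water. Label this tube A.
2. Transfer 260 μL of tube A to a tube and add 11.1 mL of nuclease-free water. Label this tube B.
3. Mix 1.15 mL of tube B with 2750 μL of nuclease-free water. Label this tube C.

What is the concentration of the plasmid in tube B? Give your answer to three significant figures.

Step 1: 7-fold → factor 7
Step 2: 260 μL + 11.1 mL = 11360 μL total → factor 11360/260 = 43.692
Dilution factor through tube B = 7 × 43.692 = 305.85
[tube B] = 8.00 × 10^9 copies/μL / 305.85 = 2.62 × 10^7 copies/μL

2.62 × 10^7 copies/μL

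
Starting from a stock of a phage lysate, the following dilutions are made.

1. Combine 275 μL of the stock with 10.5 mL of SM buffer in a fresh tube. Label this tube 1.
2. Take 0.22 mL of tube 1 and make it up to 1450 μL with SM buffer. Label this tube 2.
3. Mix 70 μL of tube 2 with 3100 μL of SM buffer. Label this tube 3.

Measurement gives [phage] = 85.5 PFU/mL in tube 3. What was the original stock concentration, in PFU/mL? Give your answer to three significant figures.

Step 1: 275 μL + 10.5 mL = 10775 μL total → factor 10775/275 = 39.182
Step 2: 0.22 mL brought to 1450 μL → factor 1.45/0.22 = 6.5909
Step 3: 70 μL + 3100 μL = 3170 μL total → factor 3170/70 = 45.286
Overall dilution factor = 39.182 × 6.5909 × 45.286 = 11695
Stock = 85.5 PFU/mL × 11695 = 1.00 × 10^6 PFU/mL

1.00 × 10^6 PFU/mL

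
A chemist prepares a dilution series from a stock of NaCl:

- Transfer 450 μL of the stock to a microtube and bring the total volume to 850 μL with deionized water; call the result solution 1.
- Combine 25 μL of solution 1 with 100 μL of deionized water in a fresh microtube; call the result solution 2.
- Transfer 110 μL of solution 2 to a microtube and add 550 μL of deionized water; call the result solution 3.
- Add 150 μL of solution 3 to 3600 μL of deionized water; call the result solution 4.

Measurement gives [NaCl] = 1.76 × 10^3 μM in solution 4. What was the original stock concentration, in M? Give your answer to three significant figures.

Step 1: 450 μL brought to 850 μL → factor 850/450 = 1.8889
Step 2: 25 μL + 100 μL = 125 μL total → factor 125/25 = 5
Step 3: 110 μL + 550 μL = 660 μL total → factor 660/110 = 6
Step 4: 150 μL + 3600 μL = 3750 μL total → factor 3750/150 = 25
Overall dilution factor = 1.8889 × 5 × 6 × 25 = 1416.7
Stock = 1.76 × 10^3 μM × 1416.7 = 2.493 × 10^6 μM = 2.49 M

2.49 M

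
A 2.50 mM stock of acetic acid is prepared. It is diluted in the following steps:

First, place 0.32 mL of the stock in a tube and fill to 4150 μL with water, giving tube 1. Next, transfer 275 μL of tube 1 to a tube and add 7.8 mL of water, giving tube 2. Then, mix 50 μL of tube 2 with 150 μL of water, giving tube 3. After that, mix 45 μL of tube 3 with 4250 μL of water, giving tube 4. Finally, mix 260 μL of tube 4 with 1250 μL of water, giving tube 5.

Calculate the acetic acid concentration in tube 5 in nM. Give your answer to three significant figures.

2.96 nM

Step 1: 0.32 mL brought to 4150 μL → factor 4.15/0.32 = 12.969
Step 2: 275 μL + 7.8 mL = 8075 μL total → factor 8075/275 = 29.364
Step 3: 50 μL + 150 μL = 200 μL total → factor 200/50 = 4
Step 4: 45 μL + 4250 μL = 4295 μL total → factor 4295/45 = 95.444
Step 5: 260 μL + 1250 μL = 1510 μL total → factor 1510/260 = 5.8077
Dilution factor through tube 5 = 12.969 × 29.364 × 4 × 95.444 × 5.8077 = 8.4435 × 10^5
[tube 5] = 2.50 mM / 8.4435 × 10^5 = 2.961 × 10^-6 mM = 2.96 nM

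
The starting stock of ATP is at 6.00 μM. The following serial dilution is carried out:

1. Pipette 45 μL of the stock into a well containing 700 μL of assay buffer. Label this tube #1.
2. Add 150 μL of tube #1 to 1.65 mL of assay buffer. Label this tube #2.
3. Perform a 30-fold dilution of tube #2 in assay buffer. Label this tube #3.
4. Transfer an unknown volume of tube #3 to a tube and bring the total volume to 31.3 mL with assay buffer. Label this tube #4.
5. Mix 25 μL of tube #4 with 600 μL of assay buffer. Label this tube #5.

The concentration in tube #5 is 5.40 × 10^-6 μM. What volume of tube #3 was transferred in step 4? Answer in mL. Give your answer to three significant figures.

Step 1: 45 μL + 700 μL = 745 μL total → factor 745/45 = 16.556
Step 2: 150 μL + 1.65 mL = 1800 μL total → factor 1800/150 = 12
Step 3: 30-fold → factor 30
Step 4: v brought to 31.3 mL → factor = 31.3 mL/v
Step 5: 25 μL + 600 μL = 625 μL total → factor 625/25 = 25
Product of known-step factors = 1.49 × 10^5
Overall factor = 6.00 μM / (5.40 × 10^-6 μM) = 1.1111 × 10^6
Step-4 factor = 1.1111 × 10^6 / 1.49 × 10^5 = 7.4571
v = 31.3 mL / 7.4571 = 4.20 mL

4.20 mL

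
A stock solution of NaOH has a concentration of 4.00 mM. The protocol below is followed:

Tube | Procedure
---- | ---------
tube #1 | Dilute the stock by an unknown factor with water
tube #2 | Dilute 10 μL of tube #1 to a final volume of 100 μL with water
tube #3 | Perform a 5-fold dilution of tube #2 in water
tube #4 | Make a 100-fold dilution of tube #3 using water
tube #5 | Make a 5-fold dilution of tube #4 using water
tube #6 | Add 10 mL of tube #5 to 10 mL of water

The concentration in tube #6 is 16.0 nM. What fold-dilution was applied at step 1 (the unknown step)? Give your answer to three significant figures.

5.00-fold

Step 1: unknown factor x
Step 2: 10 μL brought to 100 μL → factor 100/10 = 10
Step 3: 5-fold → factor 5
Step 4: 100-fold → factor 100
Step 5: 5-fold → factor 5
Step 6: 10 mL + 10 mL = 20 mL total → factor 20/10 = 2
Product of known-step factors = 50000
Overall factor = 4.00 mM / (16.0 nM) = 2.5 × 10^5
x = 2.5 × 10^5 / 50000 = 5.00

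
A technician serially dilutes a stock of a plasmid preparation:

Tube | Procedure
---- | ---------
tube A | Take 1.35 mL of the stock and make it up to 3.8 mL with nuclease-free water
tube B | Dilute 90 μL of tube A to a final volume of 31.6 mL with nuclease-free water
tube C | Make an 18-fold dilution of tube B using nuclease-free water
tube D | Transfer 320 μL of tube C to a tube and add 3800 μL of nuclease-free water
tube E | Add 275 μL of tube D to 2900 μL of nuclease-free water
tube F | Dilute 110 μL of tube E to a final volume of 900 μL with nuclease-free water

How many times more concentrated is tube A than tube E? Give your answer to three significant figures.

Step 1: 1.35 mL brought to 3.8 mL → factor 3.8/1.35 = 2.8148
Step 2: 90 μL brought to 31.6 mL → factor 31600/90 = 351.11
Step 3: 18-fold → factor 18
Step 4: 320 μL + 3800 μL = 4120 μL total → factor 4120/320 = 12.875
Step 5: 275 μL + 2900 μL = 3175 μL total → factor 3175/275 = 11.545
Dilution factor to tube A = 2.8148; to tube E = 2.6444 × 10^6
[tube A]/[tube E] = (factor to tube E)/(factor to tube A) = 2.6444 × 10^6/2.8148 = 9.39 × 10^5

9.39 × 10^5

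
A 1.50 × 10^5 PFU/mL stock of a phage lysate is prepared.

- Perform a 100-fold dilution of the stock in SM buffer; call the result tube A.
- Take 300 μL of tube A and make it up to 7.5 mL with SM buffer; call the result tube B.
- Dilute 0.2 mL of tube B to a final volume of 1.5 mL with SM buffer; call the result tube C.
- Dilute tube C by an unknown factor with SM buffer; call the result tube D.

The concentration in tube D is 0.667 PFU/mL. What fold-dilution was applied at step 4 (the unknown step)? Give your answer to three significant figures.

Step 1: 100-fold → factor 100
Step 2: 300 μL brought to 7.5 mL → factor 7500/300 = 25
Step 3: 0.2 mL brought to 1.5 mL → factor 1.5/0.2 = 7.5
Step 4: unknown factor x
Product of known-step factors = 18750
Overall factor = 1.50 × 10^5 PFU/mL / (0.667 PFU/mL) = 2.2489 × 10^5
x = 2.2489 × 10^5 / 18750 = 12.0

12.0-fold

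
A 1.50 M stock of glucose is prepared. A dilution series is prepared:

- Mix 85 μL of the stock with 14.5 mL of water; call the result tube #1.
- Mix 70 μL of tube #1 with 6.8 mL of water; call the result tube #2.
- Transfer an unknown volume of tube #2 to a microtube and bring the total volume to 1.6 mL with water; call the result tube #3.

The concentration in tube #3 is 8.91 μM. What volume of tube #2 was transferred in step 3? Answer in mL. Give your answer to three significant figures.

Step 1: 85 μL + 14.5 mL = 14585 μL total → factor 14585/85 = 171.59
Step 2: 70 μL + 6.8 mL = 6870 μL total → factor 6870/70 = 98.143
Step 3: v brought to 1.6 mL → factor = 1.6 mL/v
Product of known-step factors = 16840
Overall factor = 1.50 M / (8.91 μM) = 1.6835 × 10^5
Step-3 factor = 1.6835 × 10^5 / 16840 = 9.9969
v = 1.6 mL / 9.9969 = 0.160 mL

0.160 mL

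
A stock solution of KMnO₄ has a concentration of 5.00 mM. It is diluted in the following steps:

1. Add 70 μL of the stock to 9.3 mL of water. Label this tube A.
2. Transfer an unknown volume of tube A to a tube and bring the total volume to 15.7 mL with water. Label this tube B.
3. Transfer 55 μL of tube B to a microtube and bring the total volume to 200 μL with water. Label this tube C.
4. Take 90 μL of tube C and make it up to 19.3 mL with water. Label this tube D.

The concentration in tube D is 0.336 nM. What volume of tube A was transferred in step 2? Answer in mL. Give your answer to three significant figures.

Step 1: 70 μL + 9.3 mL = 9370 μL total → factor 9370/70 = 133.86
Step 2: v brought to 15.7 mL → factor = 15.7 mL/v
Step 3: 55 μL brought to 200 μL → factor 200/55 = 3.6364
Step 4: 90 μL brought to 19.3 mL → factor 19300/90 = 214.44
Product of known-step factors = 1.0438 × 10^5
Overall factor = 5.00 mM / (0.336 nM) = 1.4881 × 10^7
Step-2 factor = 1.4881 × 10^7 / 1.0438 × 10^5 = 142.56
v = 15.7 mL / 142.56 = 0.110 mL

0.110 mL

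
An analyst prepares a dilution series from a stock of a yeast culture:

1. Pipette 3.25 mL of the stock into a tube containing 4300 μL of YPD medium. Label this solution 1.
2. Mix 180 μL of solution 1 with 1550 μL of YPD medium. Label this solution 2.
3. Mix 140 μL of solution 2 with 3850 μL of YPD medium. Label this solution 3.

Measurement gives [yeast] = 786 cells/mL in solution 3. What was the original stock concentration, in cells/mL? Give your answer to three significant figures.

5.00 × 10^5 cells/mL

Step 1: 3.25 mL + 4300 μL = 7.55 mL total → factor 7.55/3.25 = 2.3231
Step 2: 180 μL + 1550 μL = 1730 μL total → factor 1730/180 = 9.6111
Step 3: 140 μL + 3850 μL = 3990 μL total → factor 3990/140 = 28.5
Overall dilution factor = 2.3231 × 9.6111 × 28.5 = 636.33
Stock = 786 cells/mL × 636.33 = 5.00 × 10^5 cells/mL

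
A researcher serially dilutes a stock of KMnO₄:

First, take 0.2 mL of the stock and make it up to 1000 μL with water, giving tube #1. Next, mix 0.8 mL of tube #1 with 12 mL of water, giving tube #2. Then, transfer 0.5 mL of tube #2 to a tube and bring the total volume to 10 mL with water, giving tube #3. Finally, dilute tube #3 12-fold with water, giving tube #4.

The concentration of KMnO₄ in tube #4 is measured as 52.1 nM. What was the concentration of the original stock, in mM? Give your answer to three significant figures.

Step 1: 0.2 mL brought to 1000 μL → factor 1/0.2 = 5
Step 2: 0.8 mL + 12 mL = 12.8 mL total → factor 12.8/0.8 = 16
Step 3: 0.5 mL brought to 10 mL → factor 10/0.5 = 20
Step 4: 12-fold → factor 12
Overall dilution factor = 5 × 16 × 20 × 12 = 19200
Stock = 52.1 nM × 19200 = 1.000 × 10^6 nM = 1.00 mM

1.00 mM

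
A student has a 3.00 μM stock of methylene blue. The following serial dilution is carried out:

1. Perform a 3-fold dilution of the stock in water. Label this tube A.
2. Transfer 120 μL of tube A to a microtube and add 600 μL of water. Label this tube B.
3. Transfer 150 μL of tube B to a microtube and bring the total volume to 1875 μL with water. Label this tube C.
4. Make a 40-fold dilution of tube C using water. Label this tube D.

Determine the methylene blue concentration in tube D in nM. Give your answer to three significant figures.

0.333 nM

Step 1: 3-fold → factor 3
Step 2: 120 μL + 600 μL = 720 μL total → factor 720/120 = 6
Step 3: 150 μL brought to 1875 μL → factor 1875/150 = 12.5
Step 4: 40-fold → factor 40
Overall dilution factor = 3 × 6 × 12.5 × 40 = 9000
Final = 3.00 μM / 9000 = 0.0003333 μM = 0.333 nM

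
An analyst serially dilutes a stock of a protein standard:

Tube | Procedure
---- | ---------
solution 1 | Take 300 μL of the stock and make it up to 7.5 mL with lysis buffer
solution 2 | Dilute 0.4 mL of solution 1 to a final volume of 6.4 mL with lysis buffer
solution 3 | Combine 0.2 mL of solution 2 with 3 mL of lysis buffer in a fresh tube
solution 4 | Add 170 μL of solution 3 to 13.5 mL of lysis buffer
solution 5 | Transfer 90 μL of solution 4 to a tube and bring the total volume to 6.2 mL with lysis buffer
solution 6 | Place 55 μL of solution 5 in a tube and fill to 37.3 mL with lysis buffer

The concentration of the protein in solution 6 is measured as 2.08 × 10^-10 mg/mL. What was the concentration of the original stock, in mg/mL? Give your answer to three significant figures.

5.00 mg/mL

Step 1: 300 μL brought to 7.5 mL → factor 7500/300 = 25
Step 2: 0.4 mL brought to 6.4 mL → factor 6.4/0.4 = 16
Step 3: 0.2 mL + 3 mL = 3.2 mL total → factor 3.2/0.2 = 16
Step 4: 170 μL + 13.5 mL = 13670 μL total → factor 13670/170 = 80.412
Step 5: 90 μL brought to 6.2 mL → factor 6200/90 = 68.889
Step 6: 55 μL brought to 37.3 mL → factor 37300/55 = 678.18
Overall dilution factor = 25 × 16 × 16 × 80.412 × 68.889 × 678.18 = 2.4043 × 10^10
Stock = 2.08 × 10^-10 mg/mL × 2.4043 × 10^10 = 5.00 mg/mL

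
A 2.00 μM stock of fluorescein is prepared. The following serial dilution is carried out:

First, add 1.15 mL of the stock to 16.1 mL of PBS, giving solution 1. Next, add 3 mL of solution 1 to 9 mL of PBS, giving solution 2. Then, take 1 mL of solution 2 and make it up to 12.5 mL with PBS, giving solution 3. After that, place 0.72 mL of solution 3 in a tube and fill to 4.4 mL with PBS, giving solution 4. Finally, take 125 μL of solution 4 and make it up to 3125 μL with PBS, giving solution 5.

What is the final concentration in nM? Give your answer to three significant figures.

Step 1: 1.15 mL + 16.1 mL = 17.25 mL total → factor 17.25/1.15 = 15
Step 2: 3 mL + 9 mL = 12 mL total → factor 12/3 = 4
Step 3: 1 mL brought to 12.5 mL → factor 12.5/1 = 12.5
Step 4: 0.72 mL brought to 4.4 mL → factor 4.4/0.72 = 6.1111
Step 5: 125 μL brought to 3125 μL → factor 3125/125 = 25
Overall dilution factor = 15 × 4 × 12.5 × 6.1111 × 25 = 1.1458 × 10^5
Final = 2.00 μM / 1.1458 × 10^5 = 1.745 × 10^-5 μM = 0.0175 nM

0.0175 nM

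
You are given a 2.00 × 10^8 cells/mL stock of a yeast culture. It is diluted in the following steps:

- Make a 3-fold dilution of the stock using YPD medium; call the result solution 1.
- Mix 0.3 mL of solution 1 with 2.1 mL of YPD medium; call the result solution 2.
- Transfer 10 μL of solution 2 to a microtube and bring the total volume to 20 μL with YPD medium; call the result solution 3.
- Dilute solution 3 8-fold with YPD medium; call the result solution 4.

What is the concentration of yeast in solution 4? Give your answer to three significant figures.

Step 1: 3-fold → factor 3
Step 2: 0.3 mL + 2.1 mL = 2.4 mL total → factor 2.4/0.3 = 8
Step 3: 10 μL brought to 20 μL → factor 20/10 = 2
Step 4: 8-fold → factor 8
Overall dilution factor = 3 × 8 × 2 × 8 = 384
Final = 2.00 × 10^8 cells/mL / 384 = 5.21 × 10^5 cells/mL

5.21 × 10^5 cells/mL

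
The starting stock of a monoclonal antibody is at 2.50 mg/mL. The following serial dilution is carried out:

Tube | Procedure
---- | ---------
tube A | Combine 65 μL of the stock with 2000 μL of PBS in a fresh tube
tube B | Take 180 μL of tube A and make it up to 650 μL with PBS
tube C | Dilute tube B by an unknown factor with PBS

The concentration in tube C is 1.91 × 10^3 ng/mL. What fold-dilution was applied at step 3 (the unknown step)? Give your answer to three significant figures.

Step 1: 65 μL + 2000 μL = 2065 μL total → factor 2065/65 = 31.769
Step 2: 180 μL brought to 650 μL → factor 650/180 = 3.6111
Step 3: unknown factor x
Product of known-step factors = 114.72
Overall factor = 2.50 mg/mL / (1.91 × 10^3 ng/mL) = 1308.9
x = 1308.9 / 114.72 = 11.4

11.4-fold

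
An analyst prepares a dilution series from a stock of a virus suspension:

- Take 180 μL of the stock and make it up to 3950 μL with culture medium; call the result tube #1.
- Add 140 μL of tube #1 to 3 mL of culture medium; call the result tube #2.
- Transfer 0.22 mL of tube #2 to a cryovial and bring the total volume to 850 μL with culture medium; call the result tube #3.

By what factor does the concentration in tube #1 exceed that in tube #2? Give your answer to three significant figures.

22.4

Step 1: 180 μL brought to 3950 μL → factor 3950/180 = 21.944
Step 2: 140 μL + 3 mL = 3140 μL total → factor 3140/140 = 22.429
Dilution factor to tube #1 = 21.944; to tube #2 = 492.18
[tube #1]/[tube #2] = (factor to tube #2)/(factor to tube #1) = 492.18/21.944 = 22.4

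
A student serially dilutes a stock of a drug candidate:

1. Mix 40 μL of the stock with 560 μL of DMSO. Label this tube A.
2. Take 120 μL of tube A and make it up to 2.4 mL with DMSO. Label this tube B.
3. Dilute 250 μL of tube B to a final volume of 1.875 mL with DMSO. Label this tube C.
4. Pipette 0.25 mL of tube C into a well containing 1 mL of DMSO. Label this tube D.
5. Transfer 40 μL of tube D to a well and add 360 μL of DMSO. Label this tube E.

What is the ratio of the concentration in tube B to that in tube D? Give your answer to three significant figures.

37.5

Step 1: 40 μL + 560 μL = 600 μL total → factor 600/40 = 15
Step 2: 120 μL brought to 2.4 mL → factor 2400/120 = 20
Step 3: 250 μL brought to 1.875 mL → factor 1875/250 = 7.5
Step 4: 0.25 mL + 1 mL = 1.25 mL total → factor 1.25/0.25 = 5
Dilution factor to tube B = 300; to tube D = 11250
[tube B]/[tube D] = (factor to tube D)/(factor to tube B) = 11250/300 = 37.5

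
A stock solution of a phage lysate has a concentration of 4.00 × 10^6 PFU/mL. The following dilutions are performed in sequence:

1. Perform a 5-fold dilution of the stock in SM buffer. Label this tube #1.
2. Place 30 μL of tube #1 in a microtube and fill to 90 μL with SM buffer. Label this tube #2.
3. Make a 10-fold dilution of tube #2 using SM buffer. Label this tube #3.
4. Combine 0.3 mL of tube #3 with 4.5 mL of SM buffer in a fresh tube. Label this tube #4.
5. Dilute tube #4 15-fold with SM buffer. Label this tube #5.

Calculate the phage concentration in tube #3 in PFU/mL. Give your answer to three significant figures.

2.67 × 10^4 PFU/mL

Step 1: 5-fold → factor 5
Step 2: 30 μL brought to 90 μL → factor 90/30 = 3
Step 3: 10-fold → factor 10
Dilution factor through tube #3 = 5 × 3 × 10 = 150
[tube #3] = 4.00 × 10^6 PFU/mL / 150 = 2.67 × 10^4 PFU/mL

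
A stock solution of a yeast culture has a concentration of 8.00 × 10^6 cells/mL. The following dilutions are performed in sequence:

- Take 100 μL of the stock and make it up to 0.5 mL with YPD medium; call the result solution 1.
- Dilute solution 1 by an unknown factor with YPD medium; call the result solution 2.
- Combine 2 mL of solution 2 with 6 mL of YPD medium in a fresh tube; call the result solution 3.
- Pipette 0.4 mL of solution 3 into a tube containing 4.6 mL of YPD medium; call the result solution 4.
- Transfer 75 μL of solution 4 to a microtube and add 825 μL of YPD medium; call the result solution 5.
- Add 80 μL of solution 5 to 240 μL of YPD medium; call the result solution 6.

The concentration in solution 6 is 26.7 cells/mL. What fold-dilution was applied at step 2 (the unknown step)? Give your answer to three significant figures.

Step 1: 100 μL brought to 0.5 mL → factor 500/100 = 5
Step 2: unknown factor x
Step 3: 2 mL + 6 mL = 8 mL total → factor 8/2 = 4
Step 4: 0.4 mL + 4.6 mL = 5 mL total → factor 5/0.4 = 12.5
Step 5: 75 μL + 825 μL = 900 μL total → factor 900/75 = 12
Step 6: 80 μL + 240 μL = 320 μL total → factor 320/80 = 4
Product of known-step factors = 12000
Overall factor = 8.00 × 10^6 cells/mL / (26.7 cells/mL) = 2.9963 × 10^5
x = 2.9963 × 10^5 / 12000 = 25.0

25.0-fold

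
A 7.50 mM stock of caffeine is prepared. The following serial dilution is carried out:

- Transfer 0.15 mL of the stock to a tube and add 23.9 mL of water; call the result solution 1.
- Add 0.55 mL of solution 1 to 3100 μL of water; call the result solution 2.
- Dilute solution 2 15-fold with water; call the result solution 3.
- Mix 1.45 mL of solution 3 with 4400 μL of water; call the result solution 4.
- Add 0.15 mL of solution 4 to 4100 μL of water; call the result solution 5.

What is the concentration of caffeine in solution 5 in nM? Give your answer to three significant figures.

Step 1: 0.15 mL + 23.9 mL = 24.05 mL total → factor 24.05/0.15 = 160.33
Step 2: 0.55 mL + 3100 μL = 3.65 mL total → factor 3.65/0.55 = 6.6364
Step 3: 15-fold → factor 15
Step 4: 1.45 mL + 4400 μL = 5.85 mL total → factor 5.85/1.45 = 4.0345
Step 5: 0.15 mL + 4100 μL = 4.25 mL total → factor 4.25/0.15 = 28.333
Overall dilution factor = 160.33 × 6.6364 × 15 × 4.0345 × 28.333 = 1.8244 × 10^6
Final = 7.50 mM / 1.8244 × 10^6 = 4.111 × 10^-6 mM = 4.11 nM

4.11 nM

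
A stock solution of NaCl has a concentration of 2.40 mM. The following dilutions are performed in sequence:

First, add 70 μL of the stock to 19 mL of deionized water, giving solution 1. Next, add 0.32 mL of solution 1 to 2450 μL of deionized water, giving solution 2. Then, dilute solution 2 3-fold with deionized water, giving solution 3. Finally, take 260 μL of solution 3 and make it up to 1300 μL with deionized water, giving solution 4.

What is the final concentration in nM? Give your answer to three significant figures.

Step 1: 70 μL + 19 mL = 19070 μL total → factor 19070/70 = 272.43
Step 2: 0.32 mL + 2450 μL = 2.77 mL total → factor 2.77/0.32 = 8.6562
Step 3: 3-fold → factor 3
Step 4: 260 μL brought to 1300 μL → factor 1300/260 = 5
Overall dilution factor = 272.43 × 8.6562 × 3 × 5 = 35373
Final = 2.40 mM / 35373 = 6.785 × 10^-5 mM = 67.8 nM

67.8 nM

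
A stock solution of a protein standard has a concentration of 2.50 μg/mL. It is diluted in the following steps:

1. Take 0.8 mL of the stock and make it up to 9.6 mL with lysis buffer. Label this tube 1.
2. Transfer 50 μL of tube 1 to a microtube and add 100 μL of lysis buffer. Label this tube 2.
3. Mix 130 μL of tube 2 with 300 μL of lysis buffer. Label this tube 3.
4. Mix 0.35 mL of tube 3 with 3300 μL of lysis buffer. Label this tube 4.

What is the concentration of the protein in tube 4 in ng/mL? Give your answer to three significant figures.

Step 1: 0.8 mL brought to 9.6 mL → factor 9.6/0.8 = 12
Step 2: 50 μL + 100 μL = 150 μL total → factor 150/50 = 3
Step 3: 130 μL + 300 μL = 430 μL total → factor 430/130 = 3.3077
Step 4: 0.35 mL + 3300 μL = 3.65 mL total → factor 3.65/0.35 = 10.429
Overall dilution factor = 12 × 3 × 3.3077 × 10.429 = 1241.8
Final = 2.50 μg/mL / 1241.8 = 0.002013 μg/mL = 2.01 ng/mL

2.01 ng/mL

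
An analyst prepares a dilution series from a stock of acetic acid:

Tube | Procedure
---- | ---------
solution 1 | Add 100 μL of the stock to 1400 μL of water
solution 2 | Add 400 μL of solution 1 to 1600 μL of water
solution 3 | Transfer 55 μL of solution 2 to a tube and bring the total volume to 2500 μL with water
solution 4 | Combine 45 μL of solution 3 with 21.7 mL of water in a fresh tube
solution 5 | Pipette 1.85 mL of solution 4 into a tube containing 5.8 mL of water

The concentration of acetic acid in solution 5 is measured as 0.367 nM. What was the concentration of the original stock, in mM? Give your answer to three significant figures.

Step 1: 100 μL + 1400 μL = 1500 μL total → factor 1500/100 = 15
Step 2: 400 μL + 1600 μL = 2000 μL total → factor 2000/400 = 5
Step 3: 55 μL brought to 2500 μL → factor 2500/55 = 45.455
Step 4: 45 μL + 21.7 mL = 21745 μL total → factor 21745/45 = 483.22
Step 5: 1.85 mL + 5.8 mL = 7.65 mL total → factor 7.65/1.85 = 4.1351
Overall dilution factor = 15 × 5 × 45.455 × 483.22 × 4.1351 = 6.812 × 10^6
Stock = 0.367 nM × 6.812 × 10^6 = 2.500 × 10^6 nM = 2.50 mM

2.50 mM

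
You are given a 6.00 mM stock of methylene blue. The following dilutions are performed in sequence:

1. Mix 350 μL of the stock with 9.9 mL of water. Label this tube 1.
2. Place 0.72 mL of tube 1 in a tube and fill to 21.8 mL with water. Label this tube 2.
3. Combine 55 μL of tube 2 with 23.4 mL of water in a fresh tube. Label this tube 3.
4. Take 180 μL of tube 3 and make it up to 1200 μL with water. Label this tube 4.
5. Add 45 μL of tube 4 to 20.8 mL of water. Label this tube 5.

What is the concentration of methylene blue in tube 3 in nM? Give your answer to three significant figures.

Step 1: 350 μL + 9.9 mL = 10250 μL total → factor 10250/350 = 29.286
Step 2: 0.72 mL brought to 21.8 mL → factor 21.8/0.72 = 30.278
Step 3: 55 μL + 23.4 mL = 23455 μL total → factor 23455/55 = 426.45
Dilution factor through tube 3 = 29.286 × 30.278 × 426.45 = 3.7814 × 10^5
[tube 3] = 6.00 mM / 3.7814 × 10^5 = 1.587 × 10^-5 mM = 15.9 nM

15.9 nM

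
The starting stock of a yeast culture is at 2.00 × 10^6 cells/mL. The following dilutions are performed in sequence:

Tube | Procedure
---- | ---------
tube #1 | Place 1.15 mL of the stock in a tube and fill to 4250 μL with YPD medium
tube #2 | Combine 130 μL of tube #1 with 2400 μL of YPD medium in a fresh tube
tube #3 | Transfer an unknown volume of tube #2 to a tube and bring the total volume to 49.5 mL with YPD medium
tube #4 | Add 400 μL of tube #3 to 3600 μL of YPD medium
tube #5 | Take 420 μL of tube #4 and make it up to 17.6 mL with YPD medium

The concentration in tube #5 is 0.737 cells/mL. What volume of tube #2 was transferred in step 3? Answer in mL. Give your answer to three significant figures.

0.550 mL

Step 1: 1.15 mL brought to 4250 μL → factor 4.25/1.15 = 3.6957
Step 2: 130 μL + 2400 μL = 2530 μL total → factor 2530/130 = 19.462
Step 3: v brought to 49.5 mL → factor = 49.5 mL/v
Step 4: 400 μL + 3600 μL = 4000 μL total → factor 4000/400 = 10
Step 5: 420 μL brought to 17.6 mL → factor 17600/420 = 41.905
Product of known-step factors = 30139
Overall factor = 2.00 × 10^6 cells/mL / (0.737 cells/mL) = 2.7137 × 10^6
Step-3 factor = 2.7137 × 10^6 / 30139 = 90.039
v = 49.5 mL / 90.039 = 0.550 mL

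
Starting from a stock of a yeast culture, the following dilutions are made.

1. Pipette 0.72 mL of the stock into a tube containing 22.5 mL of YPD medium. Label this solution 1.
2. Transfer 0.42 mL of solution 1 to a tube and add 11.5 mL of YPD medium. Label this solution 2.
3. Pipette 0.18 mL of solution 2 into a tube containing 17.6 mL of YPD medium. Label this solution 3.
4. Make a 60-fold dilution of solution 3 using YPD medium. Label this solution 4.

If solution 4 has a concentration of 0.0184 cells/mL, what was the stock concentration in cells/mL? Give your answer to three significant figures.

9.98 × 10^4 cells/mL

Step 1: 0.72 mL + 22.5 mL = 23.22 mL total → factor 23.22/0.72 = 32.25
Step 2: 0.42 mL + 11.5 mL = 11.92 mL total → factor 11.92/0.42 = 28.381
Step 3: 0.18 mL + 17.6 mL = 17.78 mL total → factor 17.78/0.18 = 98.778
Step 4: 60-fold → factor 60
Overall dilution factor = 32.25 × 28.381 × 98.778 × 60 = 5.4246 × 10^6
Stock = 0.0184 cells/mL × 5.4246 × 10^6 = 9.98 × 10^4 cells/mL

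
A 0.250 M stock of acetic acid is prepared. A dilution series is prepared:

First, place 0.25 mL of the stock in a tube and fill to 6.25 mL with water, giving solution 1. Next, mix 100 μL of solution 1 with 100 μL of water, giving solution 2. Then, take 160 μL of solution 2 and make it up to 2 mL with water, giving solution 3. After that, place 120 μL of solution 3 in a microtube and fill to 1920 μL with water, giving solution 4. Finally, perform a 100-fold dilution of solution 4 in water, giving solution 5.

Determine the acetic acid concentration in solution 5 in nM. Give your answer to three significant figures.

250 nM

Step 1: 0.25 mL brought to 6.25 mL → factor 6.25/0.25 = 25
Step 2: 100 μL + 100 μL = 200 μL total → factor 200/100 = 2
Step 3: 160 μL brought to 2 mL → factor 2000/160 = 12.5
Step 4: 120 μL brought to 1920 μL → factor 1920/120 = 16
Step 5: 100-fold → factor 100
Overall dilution factor = 25 × 2 × 12.5 × 16 × 100 = 1 × 10^6
Final = 0.250 M / 1 × 10^6 = 2.500 × 10^-7 M = 250 nM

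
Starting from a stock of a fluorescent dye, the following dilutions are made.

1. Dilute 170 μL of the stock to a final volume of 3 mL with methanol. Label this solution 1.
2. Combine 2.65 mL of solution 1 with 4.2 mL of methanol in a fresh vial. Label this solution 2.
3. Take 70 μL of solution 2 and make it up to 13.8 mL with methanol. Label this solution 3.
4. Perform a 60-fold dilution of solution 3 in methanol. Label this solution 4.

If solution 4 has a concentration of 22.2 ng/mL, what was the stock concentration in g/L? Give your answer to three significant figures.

12.0 g/L

Step 1: 170 μL brought to 3 mL → factor 3000/170 = 17.647
Step 2: 2.65 mL + 4.2 mL = 6.85 mL total → factor 6.85/2.65 = 2.5849
Step 3: 70 μL brought to 13.8 mL → factor 13800/70 = 197.14
Step 4: 60-fold → factor 60
Overall dilution factor = 17.647 × 2.5849 × 197.14 × 60 = 5.3957 × 10^5
Stock = 22.2 ng/mL × 5.3957 × 10^5 = 1.198 × 10^7 ng/mL = 12.0 g/L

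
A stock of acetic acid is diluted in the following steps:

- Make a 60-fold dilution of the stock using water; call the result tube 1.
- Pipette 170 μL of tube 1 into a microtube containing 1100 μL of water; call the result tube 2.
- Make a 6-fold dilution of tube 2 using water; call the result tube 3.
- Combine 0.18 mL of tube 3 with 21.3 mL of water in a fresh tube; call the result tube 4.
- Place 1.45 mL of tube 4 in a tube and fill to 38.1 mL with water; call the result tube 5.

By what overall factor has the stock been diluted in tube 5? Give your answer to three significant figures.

Step 1: 60-fold → factor 60
Step 2: 170 μL + 1100 μL = 1270 μL total → factor 1270/170 = 7.4706
Step 3: 6-fold → factor 6
Step 4: 0.18 mL + 21.3 mL = 21.48 mL total → factor 21.48/0.18 = 119.33
Step 5: 1.45 mL brought to 38.1 mL → factor 38.1/1.45 = 26.276
Overall dilution factor = 60 × 7.4706 × 6 × 119.33 × 26.276 = 8.4329 × 10^6

8.43 × 10^6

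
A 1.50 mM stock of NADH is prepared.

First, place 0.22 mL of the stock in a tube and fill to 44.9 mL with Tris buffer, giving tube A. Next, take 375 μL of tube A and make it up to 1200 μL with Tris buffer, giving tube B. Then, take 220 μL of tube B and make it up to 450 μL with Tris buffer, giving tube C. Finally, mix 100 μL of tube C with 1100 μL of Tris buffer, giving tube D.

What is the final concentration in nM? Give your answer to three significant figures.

Step 1: 0.22 mL brought to 44.9 mL → factor 44.9/0.22 = 204.09
Step 2: 375 μL brought to 1200 μL → factor 1200/375 = 3.2
Step 3: 220 μL brought to 450 μL → factor 450/220 = 2.0455
Step 4: 100 μL + 1100 μL = 1200 μL total → factor 1200/100 = 12
Overall dilution factor = 204.09 × 3.2 × 2.0455 × 12 = 16030
Final = 1.50 mM / 16030 = 9.357 × 10^-5 mM = 93.6 nM

93.6 nM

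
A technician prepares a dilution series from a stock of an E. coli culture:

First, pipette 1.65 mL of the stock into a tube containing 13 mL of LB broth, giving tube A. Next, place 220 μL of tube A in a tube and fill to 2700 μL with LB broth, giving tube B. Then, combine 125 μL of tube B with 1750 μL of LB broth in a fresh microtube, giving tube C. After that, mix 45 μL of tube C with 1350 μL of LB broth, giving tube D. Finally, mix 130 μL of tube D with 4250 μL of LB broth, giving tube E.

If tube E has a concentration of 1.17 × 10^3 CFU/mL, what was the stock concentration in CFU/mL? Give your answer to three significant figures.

2.00 × 10^9 CFU/mL

Step 1: 1.65 mL + 13 mL = 14.65 mL total → factor 14.65/1.65 = 8.8788
Step 2: 220 μL brought to 2700 μL → factor 2700/220 = 12.273
Step 3: 125 μL + 1750 μL = 1875 μL total → factor 1875/125 = 15
Step 4: 45 μL + 1350 μL = 1395 μL total → factor 1395/45 = 31
Step 5: 130 μL + 4250 μL = 4380 μL total → factor 4380/130 = 33.692
Overall dilution factor = 8.8788 × 12.273 × 15 × 31 × 33.692 = 1.7072 × 10^6
Stock = 1.17 × 10^3 CFU/mL × 1.7072 × 10^6 = 2.00 × 10^9 CFU/mL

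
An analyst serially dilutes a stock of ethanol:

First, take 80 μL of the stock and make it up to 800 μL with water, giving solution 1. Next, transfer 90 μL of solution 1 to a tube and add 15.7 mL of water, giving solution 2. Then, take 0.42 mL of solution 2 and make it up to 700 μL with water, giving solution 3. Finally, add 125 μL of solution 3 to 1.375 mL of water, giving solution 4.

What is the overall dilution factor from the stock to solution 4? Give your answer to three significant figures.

Step 1: 80 μL brought to 800 μL → factor 800/80 = 10
Step 2: 90 μL + 15.7 mL = 15790 μL total → factor 15790/90 = 175.44
Step 3: 0.42 mL brought to 700 μL → factor 0.7/0.42 = 1.6667
Step 4: 125 μL + 1.375 mL = 1500 μL total → factor 1500/125 = 12
Overall dilution factor = 10 × 175.44 × 1.6667 × 12 = 35089

3.51 × 10^4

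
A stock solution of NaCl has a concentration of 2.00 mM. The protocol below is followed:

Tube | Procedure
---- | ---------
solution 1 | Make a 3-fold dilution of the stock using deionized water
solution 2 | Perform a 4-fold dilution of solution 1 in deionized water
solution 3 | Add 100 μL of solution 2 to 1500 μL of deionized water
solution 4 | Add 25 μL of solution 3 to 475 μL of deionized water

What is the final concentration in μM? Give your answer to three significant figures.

Step 1: 3-fold → factor 3
Step 2: 4-fold → factor 4
Step 3: 100 μL + 1500 μL = 1600 μL total → factor 1600/100 = 16
Step 4: 25 μL + 475 μL = 500 μL total → factor 500/25 = 20
Overall dilution factor = 3 × 4 × 16 × 20 = 3840
Final = 2.00 mM / 3840 = 0.0005208 mM = 0.521 μM

0.521 μM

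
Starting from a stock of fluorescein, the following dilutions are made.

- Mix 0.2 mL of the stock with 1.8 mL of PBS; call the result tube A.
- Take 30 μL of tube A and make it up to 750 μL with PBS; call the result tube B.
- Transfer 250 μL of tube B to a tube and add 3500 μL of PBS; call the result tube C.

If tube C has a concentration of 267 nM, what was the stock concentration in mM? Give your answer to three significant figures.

1.00 mM

Step 1: 0.2 mL + 1.8 mL = 2 mL total → factor 2/0.2 = 10
Step 2: 30 μL brought to 750 μL → factor 750/30 = 25
Step 3: 250 μL + 3500 μL = 3750 μL total → factor 3750/250 = 15
Overall dilution factor = 10 × 25 × 15 = 3750
Stock = 267 nM × 3750 = 1.001 × 10^6 nM = 1.00 mM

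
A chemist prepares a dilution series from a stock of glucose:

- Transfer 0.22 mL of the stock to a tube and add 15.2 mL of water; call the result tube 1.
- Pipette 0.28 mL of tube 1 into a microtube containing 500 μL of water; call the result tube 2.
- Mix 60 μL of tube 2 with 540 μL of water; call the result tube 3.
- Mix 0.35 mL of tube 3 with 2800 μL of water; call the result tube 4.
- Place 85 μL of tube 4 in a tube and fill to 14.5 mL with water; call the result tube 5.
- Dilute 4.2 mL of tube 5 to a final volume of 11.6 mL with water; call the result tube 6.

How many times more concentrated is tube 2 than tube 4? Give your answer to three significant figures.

90.0

Step 1: 0.22 mL + 15.2 mL = 15.42 mL total → factor 15.42/0.22 = 70.091
Step 2: 0.28 mL + 500 μL = 0.78 mL total → factor 0.78/0.28 = 2.7857
Step 3: 60 μL + 540 μL = 600 μL total → factor 600/60 = 10
Step 4: 0.35 mL + 2800 μL = 3.15 mL total → factor 3.15/0.35 = 9
Dilution factor to tube 2 = 195.25; to tube 4 = 17573
[tube 2]/[tube 4] = (factor to tube 4)/(factor to tube 2) = 17573/195.25 = 90.0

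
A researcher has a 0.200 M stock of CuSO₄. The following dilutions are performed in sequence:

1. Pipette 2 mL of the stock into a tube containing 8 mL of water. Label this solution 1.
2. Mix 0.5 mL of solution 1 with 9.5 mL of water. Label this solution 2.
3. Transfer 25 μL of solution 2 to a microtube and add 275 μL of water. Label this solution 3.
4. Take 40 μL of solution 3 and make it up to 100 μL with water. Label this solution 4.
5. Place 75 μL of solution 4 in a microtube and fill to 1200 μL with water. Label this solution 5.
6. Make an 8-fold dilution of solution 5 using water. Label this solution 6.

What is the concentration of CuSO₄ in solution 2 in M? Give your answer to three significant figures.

0.00200 M

Step 1: 2 mL + 8 mL = 10 mL total → factor 10/2 = 5
Step 2: 0.5 mL + 9.5 mL = 10 mL total → factor 10/0.5 = 20
Dilution factor through solution 2 = 5 × 20 = 100
[solution 2] = 0.200 M / 100 = 0.00200 M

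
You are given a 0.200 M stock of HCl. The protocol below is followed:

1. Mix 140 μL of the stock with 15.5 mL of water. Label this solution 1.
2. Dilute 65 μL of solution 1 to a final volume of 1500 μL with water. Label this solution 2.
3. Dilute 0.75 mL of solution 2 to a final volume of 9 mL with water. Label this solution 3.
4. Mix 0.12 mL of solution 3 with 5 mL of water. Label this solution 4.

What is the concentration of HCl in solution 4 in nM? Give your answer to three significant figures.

152 nM

Step 1: 140 μL + 15.5 mL = 15640 μL total → factor 15640/140 = 111.71
Step 2: 65 μL brought to 1500 μL → factor 1500/65 = 23.077
Step 3: 0.75 mL brought to 9 mL → factor 9/0.75 = 12
Step 4: 0.12 mL + 5 mL = 5.12 mL total → factor 5.12/0.12 = 42.667
Overall dilution factor = 111.71 × 23.077 × 12 × 42.667 = 1.3199 × 10^6
Final = 0.200 M / 1.3199 × 10^6 = 1.515 × 10^-7 M = 152 nM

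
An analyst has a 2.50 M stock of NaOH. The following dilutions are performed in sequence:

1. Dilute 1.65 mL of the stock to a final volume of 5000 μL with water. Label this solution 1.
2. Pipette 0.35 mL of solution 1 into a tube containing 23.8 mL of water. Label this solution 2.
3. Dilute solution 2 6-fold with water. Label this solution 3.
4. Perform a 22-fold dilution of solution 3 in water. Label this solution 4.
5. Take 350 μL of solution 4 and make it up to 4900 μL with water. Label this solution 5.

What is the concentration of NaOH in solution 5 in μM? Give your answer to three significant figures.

6.47 μM

Step 1: 1.65 mL brought to 5000 μL → factor 5/1.65 = 3.0303
Step 2: 0.35 mL + 23.8 mL = 24.15 mL total → factor 24.15/0.35 = 69
Step 3: 6-fold → factor 6
Step 4: 22-fold → factor 22
Step 5: 350 μL brought to 4900 μL → factor 4900/350 = 14
Overall dilution factor = 3.0303 × 69 × 6 × 22 × 14 = 3.864 × 10^5
Final = 2.50 M / 3.864 × 10^5 = 6.470 × 10^-6 M = 6.47 μM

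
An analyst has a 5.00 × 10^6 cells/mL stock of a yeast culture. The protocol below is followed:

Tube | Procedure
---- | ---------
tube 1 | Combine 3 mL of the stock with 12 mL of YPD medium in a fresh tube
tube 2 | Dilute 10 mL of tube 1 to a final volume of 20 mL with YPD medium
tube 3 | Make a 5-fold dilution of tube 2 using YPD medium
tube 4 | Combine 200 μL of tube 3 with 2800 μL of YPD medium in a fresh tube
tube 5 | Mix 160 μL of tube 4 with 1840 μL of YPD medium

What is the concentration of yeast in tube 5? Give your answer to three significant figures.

533 cells/mL

Step 1: 3 mL + 12 mL = 15 mL total → factor 15/3 = 5
Step 2: 10 mL brought to 20 mL → factor 20/10 = 2
Step 3: 5-fold → factor 5
Step 4: 200 μL + 2800 μL = 3000 μL total → factor 3000/200 = 15
Step 5: 160 μL + 1840 μL = 2000 μL total → factor 2000/160 = 12.5
Overall dilution factor = 5 × 2 × 5 × 15 × 12.5 = 9375
Final = 5.00 × 10^6 cells/mL / 9375 = 533 cells/mL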